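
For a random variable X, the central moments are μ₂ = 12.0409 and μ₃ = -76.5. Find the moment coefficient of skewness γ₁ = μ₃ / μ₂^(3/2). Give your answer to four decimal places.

-1.8309

σ = √μ₂ = √12.0409 = 3.47000
σ³ = μ₂^(3/2) = 41.78192
γ₁ = μ₃/σ³ = -76.5 / 41.78192 ≈ -1.8309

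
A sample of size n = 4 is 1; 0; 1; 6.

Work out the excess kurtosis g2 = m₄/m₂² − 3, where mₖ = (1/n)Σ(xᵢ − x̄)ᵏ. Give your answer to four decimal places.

x̄ = 2.0000
Σ(xᵢ − x̄)² = 22.0000 ⇒ m₂ = 5.50000
Σ(xᵢ − x̄)⁴ = 274.0000 ⇒ m₄ = 68.50000
m₂² = 30.25000
g2 = m₄/m₂² − 3 = 2.26446 − 3 ≈ -0.7355

-0.7355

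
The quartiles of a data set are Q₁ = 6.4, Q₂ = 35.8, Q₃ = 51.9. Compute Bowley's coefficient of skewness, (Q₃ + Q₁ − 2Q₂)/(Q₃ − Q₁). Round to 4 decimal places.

-0.2923

numerator: Q₃ + Q₁ − 2Q₂ = 51.9 + 6.4 − 2×35.8 = -13.3000
denominator: Q₃ − Q₁ = 51.9 − 6.4 = 45.5000
Bowley skewness = -13.3000 / 45.5000 ≈ -0.2923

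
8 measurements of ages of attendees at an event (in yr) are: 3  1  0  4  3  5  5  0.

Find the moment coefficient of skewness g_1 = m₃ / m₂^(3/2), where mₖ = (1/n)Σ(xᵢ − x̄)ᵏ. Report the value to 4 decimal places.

-0.1900

x̄ = (3 + 1 + 0 + 4 + 3 + 5 + 5 + 0) / 8 = 2.6250
deviations (xᵢ − x̄): 0.3750, -1.6250, -2.6250, 1.3750, 0.3750, 2.3750, 2.3750, -2.6250
Σ(xᵢ − x̄)² = 29.8750 ⇒ m₂ = 29.8750/8 = 3.73438
Σ(xᵢ − x̄)³ = -10.9688 ⇒ m₃ = -10.9688/8 = -1.37109
m₂^(3/2) = 3.73438^(1.5) = 7.21650
g_1 = m₃ / m₂^(3/2) = -1.37109 / 7.21650 ≈ -0.1900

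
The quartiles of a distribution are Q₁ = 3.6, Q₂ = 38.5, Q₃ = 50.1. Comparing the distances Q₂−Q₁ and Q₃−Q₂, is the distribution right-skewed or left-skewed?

left-skewed

Q₂ − Q₁ = 34.9;  Q₃ − Q₂ = 11.6
Q₂ − Q₁ > Q₃ − Q₂ ⇒ the lower half is more spread out ⇒ left-skewed.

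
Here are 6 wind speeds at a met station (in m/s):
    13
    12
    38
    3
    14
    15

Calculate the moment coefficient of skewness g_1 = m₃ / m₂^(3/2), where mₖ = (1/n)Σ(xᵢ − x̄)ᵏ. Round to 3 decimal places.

x̄ = (13 + 12 + 38 + 3 + 14 + 15) / 6 = 15.8333
deviations (xᵢ − x̄): -2.8333, -3.8333, 22.1667, -12.8333, -1.8333, -0.8333
Σ(xᵢ − x̄)² = 682.8333 ⇒ m₂ = 682.8333/6 = 113.80556
Σ(xᵢ − x̄)³ = 8692.4444 ⇒ m₃ = 8692.4444/6 = 1448.74074
m₂^(3/2) = 113.80556^(1.5) = 1214.07410
g_1 = m₃ / m₂^(3/2) = 1448.74074 / 1214.07410 ≈ 1.193

1.193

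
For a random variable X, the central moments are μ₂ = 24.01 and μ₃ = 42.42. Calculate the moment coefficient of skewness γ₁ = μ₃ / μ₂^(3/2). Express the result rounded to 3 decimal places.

σ = √μ₂ = √24.01 = 4.90000
σ³ = μ₂^(3/2) = 117.64900
γ₁ = μ₃/σ³ = 42.42 / 117.64900 ≈ 0.361

0.361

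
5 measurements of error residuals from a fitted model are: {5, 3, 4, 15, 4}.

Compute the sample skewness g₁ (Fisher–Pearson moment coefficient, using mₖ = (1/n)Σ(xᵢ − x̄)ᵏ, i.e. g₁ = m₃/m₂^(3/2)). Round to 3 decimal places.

1.425

x̄ = (5 + 3 + 4 + 15 + 4) / 5 = 6.2000
deviations (xᵢ − x̄): -1.2000, -3.2000, -2.2000, 8.8000, -2.2000
Σ(xᵢ − x̄)² = 98.8000 ⇒ m₂ = 98.8000/5 = 19.76000
Σ(xᵢ − x̄)³ = 625.6800 ⇒ m₃ = 625.6800/5 = 125.13600
m₂^(3/2) = 19.76000^(1.5) = 87.83759
g₁ = m₃ / m₂^(3/2) = 125.13600 / 87.83759 ≈ 1.425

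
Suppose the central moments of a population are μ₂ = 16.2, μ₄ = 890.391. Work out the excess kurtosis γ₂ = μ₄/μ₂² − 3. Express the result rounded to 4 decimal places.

μ₂² = 16.2² = 262.44000
μ₄/μ₂² = 890.391 / 262.44000 = 3.39274
γ₂ = 3.39274 − 3 ≈ 0.3927

0.3927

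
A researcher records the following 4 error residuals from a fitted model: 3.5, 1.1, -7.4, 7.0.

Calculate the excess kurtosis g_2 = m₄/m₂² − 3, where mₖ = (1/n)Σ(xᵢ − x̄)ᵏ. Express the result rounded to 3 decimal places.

x̄ = 1.0500
Σ(xᵢ − x̄)² = 112.8100 ⇒ m₂ = 28.20250
Σ(xᵢ − x̄)⁴ = 6387.6840 ⇒ m₄ = 1596.92101
m₂² = 795.38101
g_2 = m₄/m₂² − 3 = 2.00774 − 3 ≈ -0.992

-0.992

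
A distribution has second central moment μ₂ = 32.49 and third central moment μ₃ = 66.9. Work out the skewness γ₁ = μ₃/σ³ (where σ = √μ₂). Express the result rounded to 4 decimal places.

σ = √μ₂ = √32.49 = 5.70000
σ³ = μ₂^(3/2) = 185.19300
γ₁ = μ₃/σ³ = 66.9 / 185.19300 ≈ 0.3612

0.3612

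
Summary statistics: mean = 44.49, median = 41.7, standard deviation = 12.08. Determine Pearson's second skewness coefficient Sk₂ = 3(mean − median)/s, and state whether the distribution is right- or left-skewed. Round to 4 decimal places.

Sk₂ = 3(44.49 − 41.7) / 12.08 = 3 × 2.7900 / 12.08
    = 8.3700 / 12.08 ≈ 0.6929
Sk₂ > 0 ⇒ mean > median ⇒ right-skewed (positive skew).

0.6929, right-skewed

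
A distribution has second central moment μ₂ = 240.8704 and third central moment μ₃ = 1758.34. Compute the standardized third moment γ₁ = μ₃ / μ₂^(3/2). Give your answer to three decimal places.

0.470

σ = √μ₂ = √240.8704 = 15.52000
σ³ = μ₂^(3/2) = 3738.30861
γ₁ = μ₃/σ³ = 1758.34 / 3738.30861 ≈ 0.470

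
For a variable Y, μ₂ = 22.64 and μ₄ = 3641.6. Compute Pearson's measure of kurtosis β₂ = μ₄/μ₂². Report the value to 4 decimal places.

μ₂² = 22.64² = 512.56960
μ₄/μ₂² = 3641.6 / 512.56960 = 7.10460
β₂ ≈ 7.1046

7.1046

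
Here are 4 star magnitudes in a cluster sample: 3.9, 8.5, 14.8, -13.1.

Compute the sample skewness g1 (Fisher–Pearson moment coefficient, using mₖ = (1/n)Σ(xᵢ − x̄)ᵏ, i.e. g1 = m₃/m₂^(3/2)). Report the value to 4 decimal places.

x̄ = (3.9 + 8.5 + 14.8 - 13.1) / 4 = 3.5250
deviations (xᵢ − x̄): 0.3750, 4.9750, 11.2750, -16.6250
Σ(xᵢ − x̄)² = 428.4075 ⇒ m₂ = 428.4075/4 = 107.10188
Σ(xᵢ − x̄)³ = -3038.4656 ⇒ m₃ = -3038.4656/4 = -759.61641
m₂^(3/2) = 107.10188^(1.5) = 1108.39769
g1 = m₃ / m₂^(3/2) = -759.61641 / 1108.39769 ≈ -0.6853

-0.6853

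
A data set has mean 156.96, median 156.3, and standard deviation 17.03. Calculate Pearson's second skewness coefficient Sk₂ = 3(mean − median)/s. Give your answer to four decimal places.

Sk₂ = 3(156.96 − 156.3) / 17.03 = 3 × 0.6600 / 17.03
    = 1.9800 / 17.03 ≈ 0.1163

0.1163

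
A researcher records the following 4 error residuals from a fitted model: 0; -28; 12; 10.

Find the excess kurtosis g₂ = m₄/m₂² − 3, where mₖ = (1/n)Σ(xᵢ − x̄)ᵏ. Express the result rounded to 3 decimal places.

-0.905

x̄ = -1.5000
Σ(xᵢ − x̄)² = 1019.0000 ⇒ m₂ = 254.75000
Σ(xᵢ − x̄)⁴ = 543865.2500 ⇒ m₄ = 135966.31250
m₂² = 64897.56250
g₂ = m₄/m₂² − 3 = 2.09509 − 3 ≈ -0.905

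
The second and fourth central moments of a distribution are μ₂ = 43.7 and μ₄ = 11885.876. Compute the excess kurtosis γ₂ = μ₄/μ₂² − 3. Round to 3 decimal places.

μ₂² = 43.7² = 1909.69000
μ₄/μ₂² = 11885.876 / 1909.69000 = 6.22398
γ₂ = 6.22398 − 3 ≈ 3.224

3.224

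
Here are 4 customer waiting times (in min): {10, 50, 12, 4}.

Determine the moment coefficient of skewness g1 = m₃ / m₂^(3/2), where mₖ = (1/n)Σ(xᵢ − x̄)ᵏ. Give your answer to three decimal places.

x̄ = (10 + 50 + 12 + 4) / 4 = 19.0000
deviations (xᵢ − x̄): -9.0000, 31.0000, -7.0000, -15.0000
Σ(xᵢ − x̄)² = 1316.0000 ⇒ m₂ = 1316.0000/4 = 329.00000
Σ(xᵢ − x̄)³ = 25344.0000 ⇒ m₃ = 25344.0000/4 = 6336.00000
m₂^(3/2) = 329.00000^(1.5) = 5967.51950
g1 = m₃ / m₂^(3/2) = 6336.00000 / 5967.51950 ≈ 1.062

1.062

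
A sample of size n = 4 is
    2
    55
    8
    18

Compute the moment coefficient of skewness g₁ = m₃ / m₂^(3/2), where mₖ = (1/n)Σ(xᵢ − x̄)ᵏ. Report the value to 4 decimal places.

x̄ = (2 + 55 + 8 + 18) / 4 = 20.7500
deviations (xᵢ − x̄): -18.7500, 34.2500, -12.7500, -2.7500
Σ(xᵢ − x̄)² = 1694.7500 ⇒ m₂ = 1694.7500/4 = 423.68750
Σ(xᵢ − x̄)³ = 31492.1250 ⇒ m₃ = 31492.1250/4 = 7873.03125
m₂^(3/2) = 423.68750^(1.5) = 8721.04398
g₁ = m₃ / m₂^(3/2) = 7873.03125 / 8721.04398 ≈ 0.9028

0.9028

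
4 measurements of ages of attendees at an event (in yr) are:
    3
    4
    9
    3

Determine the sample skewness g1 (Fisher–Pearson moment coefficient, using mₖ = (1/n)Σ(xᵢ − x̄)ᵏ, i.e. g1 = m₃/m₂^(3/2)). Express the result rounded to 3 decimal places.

x̄ = (3 + 4 + 9 + 3) / 4 = 4.7500
deviations (xᵢ − x̄): -1.7500, -0.7500, 4.2500, -1.7500
Σ(xᵢ − x̄)² = 24.7500 ⇒ m₂ = 24.7500/4 = 6.18750
Σ(xᵢ − x̄)³ = 65.6250 ⇒ m₃ = 65.6250/4 = 16.40625
m₂^(3/2) = 6.18750^(1.5) = 15.39121
g1 = m₃ / m₂^(3/2) = 16.40625 / 15.39121 ≈ 1.066

1.066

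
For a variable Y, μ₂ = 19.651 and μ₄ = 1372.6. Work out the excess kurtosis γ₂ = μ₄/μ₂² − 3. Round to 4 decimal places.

0.5545

μ₂² = 19.651² = 386.16180
μ₄/μ₂² = 1372.6 / 386.16180 = 3.55447
γ₂ = 3.55447 − 3 ≈ 0.5545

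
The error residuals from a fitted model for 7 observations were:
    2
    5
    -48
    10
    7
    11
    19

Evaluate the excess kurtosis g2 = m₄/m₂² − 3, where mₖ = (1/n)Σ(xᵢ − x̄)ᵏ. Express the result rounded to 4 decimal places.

x̄ = 0.8571
Σ(xᵢ − x̄)² = 2958.8571 ⇒ m₂ = 422.69388
Σ(xᵢ − x̄)⁴ = 5825506.4606 ⇒ m₄ = 832215.20866
m₂² = 178670.11412
g2 = m₄/m₂² − 3 = 4.65783 − 3 ≈ 1.6578

1.6578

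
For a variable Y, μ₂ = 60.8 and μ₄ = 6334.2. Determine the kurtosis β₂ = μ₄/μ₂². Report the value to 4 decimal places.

μ₂² = 60.8² = 3696.64000
μ₄/μ₂² = 6334.2 / 3696.64000 = 1.71350
β₂ ≈ 1.7135

1.7135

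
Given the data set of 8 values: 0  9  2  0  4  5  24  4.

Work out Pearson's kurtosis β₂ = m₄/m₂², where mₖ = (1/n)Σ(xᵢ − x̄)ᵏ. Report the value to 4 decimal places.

x̄ = 6.0000
Σ(xᵢ − x̄)² = 430.0000 ⇒ m₂ = 53.75000
Σ(xᵢ − x̄)⁴ = 107938.0000 ⇒ m₄ = 13492.25000
m₂² = 2889.06250
β₂ = m₄/m₂² = 13492.25000 / 2889.06250 ≈ 4.6701

4.6701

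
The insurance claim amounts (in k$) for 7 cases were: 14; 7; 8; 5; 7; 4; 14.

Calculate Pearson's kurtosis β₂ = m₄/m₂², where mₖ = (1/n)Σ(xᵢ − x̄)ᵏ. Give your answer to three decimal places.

1.802

x̄ = 8.4286
Σ(xᵢ − x̄)² = 97.7143 ⇒ m₂ = 13.95918
Σ(xᵢ − x̄)⁴ = 2458.2507 ⇒ m₄ = 351.17868
m₂² = 194.85881
β₂ = m₄/m₂² = 351.17868 / 194.85881 ≈ 1.802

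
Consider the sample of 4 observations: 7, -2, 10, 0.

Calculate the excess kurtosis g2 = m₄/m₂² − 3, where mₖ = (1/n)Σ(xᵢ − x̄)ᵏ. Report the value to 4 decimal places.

-1.7487

x̄ = 3.7500
Σ(xᵢ − x̄)² = 96.7500 ⇒ m₂ = 24.18750
Σ(xᵢ − x̄)⁴ = 2928.3281 ⇒ m₄ = 732.08203
m₂² = 585.03516
g2 = m₄/m₂² − 3 = 1.25135 − 3 ≈ -1.7487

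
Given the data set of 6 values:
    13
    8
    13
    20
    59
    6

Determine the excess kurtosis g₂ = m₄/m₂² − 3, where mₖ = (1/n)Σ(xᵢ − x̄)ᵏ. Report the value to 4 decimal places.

0.7745

x̄ = 19.8333
Σ(xᵢ − x̄)² = 1958.8333 ⇒ m₂ = 326.47222
Σ(xᵢ − x̄)⁴ = 2413828.8194 ⇒ m₄ = 402304.80324
m₂² = 106584.11188
g₂ = m₄/m₂² − 3 = 3.77453 − 3 ≈ 0.7745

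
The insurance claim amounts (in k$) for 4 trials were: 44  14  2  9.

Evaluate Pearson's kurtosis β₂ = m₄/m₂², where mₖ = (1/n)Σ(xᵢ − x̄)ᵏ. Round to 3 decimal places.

2.166

x̄ = 17.2500
Σ(xᵢ − x̄)² = 1026.7500 ⇒ m₂ = 256.68750
Σ(xᵢ − x̄)⁴ = 570859.0781 ⇒ m₄ = 142714.76953
m₂² = 65888.47266
β₂ = m₄/m₂² = 142714.76953 / 65888.47266 ≈ 2.166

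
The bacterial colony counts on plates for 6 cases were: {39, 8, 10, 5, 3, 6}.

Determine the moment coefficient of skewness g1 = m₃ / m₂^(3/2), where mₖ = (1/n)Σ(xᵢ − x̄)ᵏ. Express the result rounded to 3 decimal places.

1.663

x̄ = (39 + 8 + 10 + 5 + 3 + 6) / 6 = 11.8333
deviations (xᵢ − x̄): 27.1667, -3.8333, -1.8333, -6.8333, -8.8333, -5.8333
Σ(xᵢ − x̄)² = 914.8333 ⇒ m₂ = 914.8333/6 = 152.47222
Σ(xᵢ − x̄)³ = 18780.4444 ⇒ m₃ = 18780.4444/6 = 3130.07407
m₂^(3/2) = 152.47222^(1.5) = 1882.72156
g1 = m₃ / m₂^(3/2) = 3130.07407 / 1882.72156 ≈ 1.663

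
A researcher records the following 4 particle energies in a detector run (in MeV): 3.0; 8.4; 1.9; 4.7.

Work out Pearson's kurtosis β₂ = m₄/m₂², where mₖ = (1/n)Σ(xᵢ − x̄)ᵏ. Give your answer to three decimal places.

x̄ = 4.5000
Σ(xᵢ − x̄)² = 24.2600 ⇒ m₂ = 6.06500
Σ(xᵢ − x̄)⁴ = 282.1058 ⇒ m₄ = 70.52645
m₂² = 36.78423
β₂ = m₄/m₂² = 70.52645 / 36.78423 ≈ 1.917

1.917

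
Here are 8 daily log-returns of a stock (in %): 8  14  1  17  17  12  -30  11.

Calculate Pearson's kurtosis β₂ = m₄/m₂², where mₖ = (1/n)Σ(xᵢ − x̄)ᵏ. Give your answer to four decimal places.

x̄ = 6.2500
Σ(xᵢ − x̄)² = 1691.5000 ⇒ m₂ = 211.43750
Σ(xᵢ − x̄)⁴ = 1759448.4063 ⇒ m₄ = 219931.05078
m₂² = 44705.81641
β₂ = m₄/m₂² = 219931.05078 / 44705.81641 ≈ 4.9195

4.9195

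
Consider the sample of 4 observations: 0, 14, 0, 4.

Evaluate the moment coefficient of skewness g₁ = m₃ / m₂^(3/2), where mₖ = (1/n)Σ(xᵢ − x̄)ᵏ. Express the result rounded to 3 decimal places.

x̄ = (0 + 14 + 0 + 4) / 4 = 4.5000
deviations (xᵢ − x̄): -4.5000, 9.5000, -4.5000, -0.5000
Σ(xᵢ − x̄)² = 131.0000 ⇒ m₂ = 131.0000/4 = 32.75000
Σ(xᵢ − x̄)³ = 675.0000 ⇒ m₃ = 675.0000/4 = 168.75000
m₂^(3/2) = 32.75000^(1.5) = 187.42044
g₁ = m₃ / m₂^(3/2) = 168.75000 / 187.42044 ≈ 0.900

0.900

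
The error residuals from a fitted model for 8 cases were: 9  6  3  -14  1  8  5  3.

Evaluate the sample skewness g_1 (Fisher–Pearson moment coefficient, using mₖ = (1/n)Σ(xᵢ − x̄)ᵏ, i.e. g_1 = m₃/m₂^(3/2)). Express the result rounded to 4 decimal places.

-1.6704

x̄ = (9 + 6 + 3 - 14 + 1 + 8 + 5 + 3) / 8 = 2.6250
deviations (xᵢ − x̄): 6.3750, 3.3750, 0.3750, -16.6250, -1.6250, 5.3750, 2.3750, 0.3750
Σ(xᵢ − x̄)² = 365.8750 ⇒ m₂ = 365.8750/8 = 45.73438
Σ(xᵢ − x̄)³ = -4132.9688 ⇒ m₃ = -4132.9688/8 = -516.62109
m₂^(3/2) = 45.73438^(1.5) = 309.28875
g_1 = m₃ / m₂^(3/2) = -516.62109 / 309.28875 ≈ -1.6704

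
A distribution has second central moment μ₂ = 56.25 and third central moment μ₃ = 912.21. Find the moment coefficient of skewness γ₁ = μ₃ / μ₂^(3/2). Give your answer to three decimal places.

2.162

σ = √μ₂ = √56.25 = 7.50000
σ³ = μ₂^(3/2) = 421.87500
γ₁ = μ₃/σ³ = 912.21 / 421.87500 ≈ 2.162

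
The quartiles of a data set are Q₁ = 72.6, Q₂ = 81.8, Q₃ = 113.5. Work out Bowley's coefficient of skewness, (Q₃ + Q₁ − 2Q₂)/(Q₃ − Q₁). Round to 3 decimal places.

numerator: Q₃ + Q₁ − 2Q₂ = 113.5 + 72.6 − 2×81.8 = 22.5000
denominator: Q₃ − Q₁ = 113.5 − 72.6 = 40.9000
Bowley skewness = 22.5000 / 40.9000 ≈ 0.550

0.550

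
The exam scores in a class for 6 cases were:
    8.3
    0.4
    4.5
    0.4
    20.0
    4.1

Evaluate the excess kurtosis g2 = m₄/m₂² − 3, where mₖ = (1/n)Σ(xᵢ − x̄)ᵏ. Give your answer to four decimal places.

x̄ = 6.2833
Σ(xᵢ − x̄)² = 269.3883 ⇒ m₂ = 44.89806
Σ(xᵢ − x̄)⁴ = 37844.8548 ⇒ m₄ = 6307.47580
m₂² = 2015.83539
g2 = m₄/m₂² − 3 = 3.12896 − 3 ≈ 0.1290

0.1290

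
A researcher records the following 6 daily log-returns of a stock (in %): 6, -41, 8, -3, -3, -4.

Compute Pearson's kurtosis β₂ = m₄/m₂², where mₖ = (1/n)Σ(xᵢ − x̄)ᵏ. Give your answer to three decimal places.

3.657

x̄ = -6.1667
Σ(xᵢ − x̄)² = 1586.8333 ⇒ m₂ = 264.47222
Σ(xᵢ − x̄)⁴ = 1534658.8194 ⇒ m₄ = 255776.46991
m₂² = 69945.55633
β₂ = m₄/m₂² = 255776.46991 / 69945.55633 ≈ 3.657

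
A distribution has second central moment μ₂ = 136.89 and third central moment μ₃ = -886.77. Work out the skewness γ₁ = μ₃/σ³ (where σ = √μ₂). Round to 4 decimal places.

σ = √μ₂ = √136.89 = 11.70000
σ³ = μ₂^(3/2) = 1601.61300
γ₁ = μ₃/σ³ = -886.77 / 1601.61300 ≈ -0.5537

-0.5537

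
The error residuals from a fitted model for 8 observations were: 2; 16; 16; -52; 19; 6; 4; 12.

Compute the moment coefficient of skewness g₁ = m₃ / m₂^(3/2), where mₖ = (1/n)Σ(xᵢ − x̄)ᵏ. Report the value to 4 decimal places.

-1.9486

x̄ = (2 + 16 + 16 - 52 + 19 + 6 + 4 + 12) / 8 = 2.8750
deviations (xᵢ − x̄): -0.8750, 13.1250, 13.1250, -54.8750, 16.1250, 3.1250, 1.1250, 9.1250
Σ(xᵢ − x̄)² = 3710.8750 ⇒ m₂ = 3710.8750/8 = 463.85938
Σ(xᵢ − x̄)³ = -155737.4063 ⇒ m₃ = -155737.4063/8 = -19467.17578
m₂^(3/2) = 463.85938^(1.5) = 9990.32249
g₁ = m₃ / m₂^(3/2) = -19467.17578 / 9990.32249 ≈ -1.9486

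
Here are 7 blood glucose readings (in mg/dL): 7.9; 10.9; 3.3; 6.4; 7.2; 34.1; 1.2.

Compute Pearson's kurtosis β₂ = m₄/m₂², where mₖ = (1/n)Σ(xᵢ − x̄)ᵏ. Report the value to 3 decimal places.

x̄ = 10.1429
Σ(xᵢ − x̄)² = 729.0171 ⇒ m₂ = 104.14531
Σ(xᵢ − x̄)⁴ = 338297.9031 ⇒ m₄ = 48328.27187
m₂² = 10846.24479
β₂ = m₄/m₂² = 48328.27187 / 10846.24479 ≈ 4.456

4.456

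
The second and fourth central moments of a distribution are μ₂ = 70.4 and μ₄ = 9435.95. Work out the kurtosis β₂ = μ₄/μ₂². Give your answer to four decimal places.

1.9039

μ₂² = 70.4² = 4956.16000
μ₄/μ₂² = 9435.95 / 4956.16000 = 1.90388
β₂ ≈ 1.9039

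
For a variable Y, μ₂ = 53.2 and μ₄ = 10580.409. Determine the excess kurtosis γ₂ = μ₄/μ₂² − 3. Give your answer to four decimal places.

0.7383

μ₂² = 53.2² = 2830.24000
μ₄/μ₂² = 10580.409 / 2830.24000 = 3.73834
γ₂ = 3.73834 − 3 ≈ 0.7383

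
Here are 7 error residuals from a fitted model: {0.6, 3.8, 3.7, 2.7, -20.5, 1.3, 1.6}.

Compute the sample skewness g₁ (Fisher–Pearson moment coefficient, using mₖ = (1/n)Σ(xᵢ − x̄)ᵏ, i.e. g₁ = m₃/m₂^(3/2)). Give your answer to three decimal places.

x̄ = (0.6 + 3.8 + 3.7 + 2.7 - 20.5 + 1.3 + 1.6) / 7 = -0.9714
deviations (xᵢ − x̄): 1.5714, 4.7714, 4.6714, 3.6714, -19.5286, 2.2714, 2.5714
Σ(xᵢ − x̄)² = 453.6743 ⇒ m₂ = 453.6743/7 = 64.81061
Σ(xᵢ − x̄)³ = -7154.8545 ⇒ m₃ = -7154.8545/7 = -1022.12208
m₂^(3/2) = 64.81061^(1.5) = 521.75808
g₁ = m₃ / m₂^(3/2) = -1022.12208 / 521.75808 ≈ -1.959

-1.959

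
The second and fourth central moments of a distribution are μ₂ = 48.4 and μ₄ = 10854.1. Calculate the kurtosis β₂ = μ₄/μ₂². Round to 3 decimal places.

μ₂² = 48.4² = 2342.56000
μ₄/μ₂² = 10854.1 / 2342.56000 = 4.63344
β₂ ≈ 4.633

4.633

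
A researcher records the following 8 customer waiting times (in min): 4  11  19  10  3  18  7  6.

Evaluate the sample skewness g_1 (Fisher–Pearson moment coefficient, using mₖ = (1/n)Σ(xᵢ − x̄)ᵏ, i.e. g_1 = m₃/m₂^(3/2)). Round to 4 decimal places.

x̄ = (4 + 11 + 19 + 10 + 3 + 18 + 7 + 6) / 8 = 9.7500
deviations (xᵢ − x̄): -5.7500, 1.2500, 9.2500, 0.2500, -6.7500, 8.2500, -2.7500, -3.7500
Σ(xᵢ − x̄)² = 255.5000 ⇒ m₂ = 255.5000/8 = 31.93750
Σ(xᵢ − x̄)³ = 783.7500 ⇒ m₃ = 783.7500/8 = 97.96875
m₂^(3/2) = 31.93750^(1.5) = 180.48926
g_1 = m₃ / m₂^(3/2) = 97.96875 / 180.48926 ≈ 0.5428

0.5428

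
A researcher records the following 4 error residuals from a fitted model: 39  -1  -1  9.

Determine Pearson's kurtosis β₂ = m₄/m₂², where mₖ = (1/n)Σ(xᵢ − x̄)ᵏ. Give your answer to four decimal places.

2.1487

x̄ = 11.5000
Σ(xᵢ − x̄)² = 1075.0000 ⇒ m₂ = 268.75000
Σ(xᵢ − x̄)⁴ = 620781.2500 ⇒ m₄ = 155195.31250
m₂² = 72226.56250
β₂ = m₄/m₂² = 155195.31250 / 72226.56250 ≈ 2.1487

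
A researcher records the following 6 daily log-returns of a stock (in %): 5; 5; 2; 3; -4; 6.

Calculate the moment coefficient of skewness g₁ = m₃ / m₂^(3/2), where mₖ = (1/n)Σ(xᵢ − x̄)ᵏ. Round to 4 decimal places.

-1.1995

x̄ = (5 + 5 + 2 + 3 - 4 + 6) / 6 = 2.8333
deviations (xᵢ − x̄): 2.1667, 2.1667, -0.8333, 0.1667, -6.8333, 3.1667
Σ(xᵢ − x̄)² = 66.8333 ⇒ m₂ = 66.8333/6 = 11.13889
Σ(xᵢ − x̄)³ = -267.5556 ⇒ m₃ = -267.5556/6 = -44.59259
m₂^(3/2) = 11.13889^(1.5) = 37.17601
g₁ = m₃ / m₂^(3/2) = -44.59259 / 37.17601 ≈ -1.1995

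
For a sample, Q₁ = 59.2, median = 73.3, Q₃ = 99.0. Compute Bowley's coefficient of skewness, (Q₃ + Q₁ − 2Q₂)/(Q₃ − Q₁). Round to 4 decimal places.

0.2915

numerator: Q₃ + Q₁ − 2Q₂ = 99.0 + 59.2 − 2×73.3 = 11.6000
denominator: Q₃ − Q₁ = 99.0 − 59.2 = 39.8000
Bowley skewness = 11.6000 / 39.8000 ≈ 0.2915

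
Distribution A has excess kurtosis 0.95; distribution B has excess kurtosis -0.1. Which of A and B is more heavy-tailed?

Higher excess kurtosis ⇒ heavier tails relative to the normal distribution.
0.95 vs -0.1: the larger is 0.95, so A has heavier tails. (A is leptokurtic — heavier-than-normal tails; the other is platykurtic.)

A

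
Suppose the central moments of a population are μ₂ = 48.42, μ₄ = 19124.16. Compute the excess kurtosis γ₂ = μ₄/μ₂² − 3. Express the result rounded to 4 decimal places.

5.1570

μ₂² = 48.42² = 2344.49640
μ₄/μ₂² = 19124.16 / 2344.49640 = 8.15704
γ₂ = 8.15704 − 3 ≈ 5.1570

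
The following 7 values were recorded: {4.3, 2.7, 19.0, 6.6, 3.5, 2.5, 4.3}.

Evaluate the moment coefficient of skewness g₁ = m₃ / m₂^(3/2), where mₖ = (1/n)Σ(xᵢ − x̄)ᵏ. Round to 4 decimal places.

1.8233

x̄ = (4.3 + 2.7 + 19.0 + 6.6 + 3.5 + 2.5 + 4.3) / 7 = 6.1286
deviations (xᵢ − x̄): -1.8286, -3.4286, 12.8714, 0.4714, -2.6286, -3.6286, -1.8286
Σ(xᵢ − x̄)² = 204.4143 ⇒ m₂ = 204.4143/7 = 29.20204
Σ(xᵢ − x̄)³ = 2014.0926 ⇒ m₃ = 2014.0926/7 = 287.72752
m₂^(3/2) = 29.20204^(1.5) = 157.80465
g₁ = m₃ / m₂^(3/2) = 287.72752 / 157.80465 ≈ 1.8233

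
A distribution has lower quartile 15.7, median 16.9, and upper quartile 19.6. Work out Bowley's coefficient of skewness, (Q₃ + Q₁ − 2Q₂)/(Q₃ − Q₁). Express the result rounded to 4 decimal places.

numerator: Q₃ + Q₁ − 2Q₂ = 19.6 + 15.7 − 2×16.9 = 1.5000
denominator: Q₃ − Q₁ = 19.6 − 15.7 = 3.9000
Bowley skewness = 1.5000 / 3.9000 ≈ 0.3846

0.3846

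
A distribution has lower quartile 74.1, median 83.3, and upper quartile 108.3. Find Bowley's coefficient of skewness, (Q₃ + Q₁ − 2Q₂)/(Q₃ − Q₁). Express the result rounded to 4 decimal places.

0.4620

numerator: Q₃ + Q₁ − 2Q₂ = 108.3 + 74.1 − 2×83.3 = 15.8000
denominator: Q₃ − Q₁ = 108.3 − 74.1 = 34.2000
Bowley skewness = 15.8000 / 34.2000 ≈ 0.4620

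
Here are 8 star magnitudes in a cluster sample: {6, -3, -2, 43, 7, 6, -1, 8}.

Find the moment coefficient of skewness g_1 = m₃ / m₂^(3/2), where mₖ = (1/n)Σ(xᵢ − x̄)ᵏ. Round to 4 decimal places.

x̄ = (6 - 3 - 2 + 43 + 7 + 6 - 1 + 8) / 8 = 8.0000
deviations (xᵢ − x̄): -2.0000, -11.0000, -10.0000, 35.0000, -1.0000, -2.0000, -9.0000, 0.0000
Σ(xᵢ − x̄)² = 1536.0000 ⇒ m₂ = 1536.0000/8 = 192.00000
Σ(xᵢ − x̄)³ = 39798.0000 ⇒ m₃ = 39798.0000/8 = 4974.75000
m₂^(3/2) = 192.00000^(1.5) = 2660.43004
g_1 = m₃ / m₂^(3/2) = 4974.75000 / 2660.43004 ≈ 1.8699

1.8699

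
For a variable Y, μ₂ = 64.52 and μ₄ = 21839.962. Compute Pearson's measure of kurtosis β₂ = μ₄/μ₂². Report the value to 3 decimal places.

5.246

μ₂² = 64.52² = 4162.83040
μ₄/μ₂² = 21839.962 / 4162.83040 = 5.24642
β₂ ≈ 5.246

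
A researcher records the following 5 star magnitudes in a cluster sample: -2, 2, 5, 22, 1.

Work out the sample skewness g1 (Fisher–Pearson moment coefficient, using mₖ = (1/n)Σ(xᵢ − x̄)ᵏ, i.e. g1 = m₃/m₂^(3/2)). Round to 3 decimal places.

1.247

x̄ = (-2 + 2 + 5 + 22 + 1) / 5 = 5.6000
deviations (xᵢ − x̄): -7.6000, -3.6000, -0.6000, 16.4000, -4.6000
Σ(xᵢ − x̄)² = 361.2000 ⇒ m₂ = 361.2000/5 = 72.24000
Σ(xᵢ − x̄)³ = 3827.7600 ⇒ m₃ = 3827.7600/5 = 765.55200
m₂^(3/2) = 72.24000^(1.5) = 613.99750
g1 = m₃ / m₂^(3/2) = 765.55200 / 613.99750 ≈ 1.247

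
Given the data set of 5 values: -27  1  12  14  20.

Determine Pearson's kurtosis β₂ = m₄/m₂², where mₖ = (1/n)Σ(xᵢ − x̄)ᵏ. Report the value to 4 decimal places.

2.5962

x̄ = 4.0000
Σ(xᵢ − x̄)² = 1390.0000 ⇒ m₂ = 278.00000
Σ(xᵢ − x̄)⁴ = 1003234.0000 ⇒ m₄ = 200646.80000
m₂² = 77284.00000
β₂ = m₄/m₂² = 200646.80000 / 77284.00000 ≈ 2.5962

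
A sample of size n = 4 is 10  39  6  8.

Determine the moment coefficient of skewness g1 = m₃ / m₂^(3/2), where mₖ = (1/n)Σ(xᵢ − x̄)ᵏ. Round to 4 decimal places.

1.1168

x̄ = (10 + 39 + 6 + 8) / 4 = 15.7500
deviations (xᵢ − x̄): -5.7500, 23.2500, -9.7500, -7.7500
Σ(xᵢ − x̄)² = 728.7500 ⇒ m₂ = 728.7500/4 = 182.18750
Σ(xᵢ − x̄)³ = 10985.6250 ⇒ m₃ = 10985.6250/4 = 2746.40625
m₂^(3/2) = 182.18750^(1.5) = 2459.10948
g1 = m₃ / m₂^(3/2) = 2746.40625 / 2459.10948 ≈ 1.1168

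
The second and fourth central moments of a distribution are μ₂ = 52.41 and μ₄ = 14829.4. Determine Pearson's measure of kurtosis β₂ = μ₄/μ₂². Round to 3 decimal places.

μ₂² = 52.41² = 2746.80810
μ₄/μ₂² = 14829.4 / 2746.80810 = 5.39878
β₂ ≈ 5.399

5.399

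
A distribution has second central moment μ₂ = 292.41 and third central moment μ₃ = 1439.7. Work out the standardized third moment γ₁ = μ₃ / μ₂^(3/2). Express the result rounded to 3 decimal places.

σ = √μ₂ = √292.41 = 17.10000
σ³ = μ₂^(3/2) = 5000.21100
γ₁ = μ₃/σ³ = 1439.7 / 5000.21100 ≈ 0.288

0.288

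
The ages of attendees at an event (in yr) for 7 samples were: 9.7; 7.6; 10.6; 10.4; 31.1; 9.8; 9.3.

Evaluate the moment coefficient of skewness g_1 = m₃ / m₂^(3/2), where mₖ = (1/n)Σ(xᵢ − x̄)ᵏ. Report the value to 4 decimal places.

1.9782

x̄ = (9.7 + 7.6 + 10.6 + 10.4 + 31.1 + 9.8 + 9.3) / 7 = 12.6429
deviations (xᵢ − x̄): -2.9429, -5.0429, -2.0429, -2.2429, 18.4571, -2.8429, -3.3429
Σ(xᵢ − x̄)² = 403.2171 ⇒ m₂ = 403.2171/7 = 57.60245
Σ(xᵢ − x̄)³ = 6053.8562 ⇒ m₃ = 6053.8562/7 = 864.83661
m₂^(3/2) = 57.60245^(1.5) = 437.18114
g_1 = m₃ / m₂^(3/2) = 864.83661 / 437.18114 ≈ 1.9782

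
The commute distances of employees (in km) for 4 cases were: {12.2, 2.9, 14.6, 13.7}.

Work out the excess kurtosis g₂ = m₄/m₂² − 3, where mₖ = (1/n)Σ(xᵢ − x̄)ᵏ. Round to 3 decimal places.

x̄ = 10.8500
Σ(xᵢ − x̄)² = 87.2100 ⇒ m₂ = 21.80250
Σ(xᵢ − x̄)⁴ = 4261.6064 ⇒ m₄ = 1065.40161
m₂² = 475.34901
g₂ = m₄/m₂² − 3 = 2.24130 − 3 ≈ -0.759

-0.759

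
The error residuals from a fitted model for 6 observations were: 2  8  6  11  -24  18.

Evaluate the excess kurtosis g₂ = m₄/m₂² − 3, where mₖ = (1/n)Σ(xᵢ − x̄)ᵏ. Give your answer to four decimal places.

x̄ = 3.5000
Σ(xᵢ − x̄)² = 1051.5000 ⇒ m₂ = 175.25000
Σ(xᵢ − x̄)⁴ = 619737.3750 ⇒ m₄ = 103289.56250
m₂² = 30712.56250
g₂ = m₄/m₂² − 3 = 3.36310 − 3 ≈ 0.3631

0.3631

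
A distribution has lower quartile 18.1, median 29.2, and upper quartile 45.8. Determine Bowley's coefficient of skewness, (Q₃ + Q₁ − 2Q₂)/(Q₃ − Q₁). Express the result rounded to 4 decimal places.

0.1986

numerator: Q₃ + Q₁ − 2Q₂ = 45.8 + 18.1 − 2×29.2 = 5.5000
denominator: Q₃ − Q₁ = 45.8 − 18.1 = 27.7000
Bowley skewness = 5.5000 / 27.7000 ≈ 0.1986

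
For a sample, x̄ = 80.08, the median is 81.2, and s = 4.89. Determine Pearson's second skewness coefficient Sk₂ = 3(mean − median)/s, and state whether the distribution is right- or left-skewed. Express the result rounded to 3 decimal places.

-0.687, left-skewed

Sk₂ = 3(80.08 − 81.2) / 4.89 = 3 × -1.1200 / 4.89
    = -3.3600 / 4.89 ≈ -0.687
Sk₂ < 0 ⇒ mean < median ⇒ left-skewed (negative skew).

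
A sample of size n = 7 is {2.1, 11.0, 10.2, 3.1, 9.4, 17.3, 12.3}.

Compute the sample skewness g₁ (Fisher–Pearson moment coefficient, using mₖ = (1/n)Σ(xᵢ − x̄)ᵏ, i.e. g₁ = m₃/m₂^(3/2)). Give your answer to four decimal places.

-0.1084

x̄ = (2.1 + 11.0 + 10.2 + 3.1 + 9.4 + 17.3 + 12.3) / 7 = 9.3429
deviations (xᵢ − x̄): -7.2429, 1.6571, 0.8571, -6.2429, 0.0571, 7.9571, 2.9571
Σ(xᵢ − x̄)² = 166.9771 ⇒ m₂ = 166.9771/7 = 23.85388
Σ(xᵢ − x̄)³ = -88.4020 ⇒ m₃ = -88.4020/7 = -12.62886
m₂^(3/2) = 23.85388^(1.5) = 116.50337
g₁ = m₃ / m₂^(3/2) = -12.62886 / 116.50337 ≈ -0.1084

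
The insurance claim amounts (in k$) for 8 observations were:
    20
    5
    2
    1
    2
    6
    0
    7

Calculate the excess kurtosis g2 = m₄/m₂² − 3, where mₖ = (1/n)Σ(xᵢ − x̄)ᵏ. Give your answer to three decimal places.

1.558

x̄ = 5.3750
Σ(xᵢ − x̄)² = 287.8750 ⇒ m₂ = 35.98438
Σ(xᵢ − x̄)⁴ = 47216.8691 ⇒ m₄ = 5902.10864
m₂² = 1294.87524
g2 = m₄/m₂² − 3 = 4.55805 − 3 ≈ 1.558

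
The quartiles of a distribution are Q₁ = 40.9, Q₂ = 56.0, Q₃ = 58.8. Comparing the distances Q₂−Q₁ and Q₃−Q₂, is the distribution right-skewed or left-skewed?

Q₂ − Q₁ = 15.1;  Q₃ − Q₂ = 2.8
Q₂ − Q₁ > Q₃ − Q₂ ⇒ the lower half is more spread out ⇒ left-skewed.

left-skewed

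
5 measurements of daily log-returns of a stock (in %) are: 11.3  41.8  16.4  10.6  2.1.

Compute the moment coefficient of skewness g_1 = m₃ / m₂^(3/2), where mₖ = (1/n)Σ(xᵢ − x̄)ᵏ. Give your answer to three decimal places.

1.062

x̄ = (11.3 + 41.8 + 16.4 + 10.6 + 2.1) / 5 = 16.4400
deviations (xᵢ − x̄): -5.1400, 25.3600, -0.0400, -5.8400, -14.3400
Σ(xᵢ − x̄)² = 909.2920 ⇒ m₂ = 909.2920/5 = 181.85840
Σ(xᵢ − x̄)³ = 13025.9786 ⇒ m₃ = 13025.9786/5 = 2605.19573
m₂^(3/2) = 181.85840^(1.5) = 2452.44936
g_1 = m₃ / m₂^(3/2) = 2605.19573 / 2452.44936 ≈ 1.062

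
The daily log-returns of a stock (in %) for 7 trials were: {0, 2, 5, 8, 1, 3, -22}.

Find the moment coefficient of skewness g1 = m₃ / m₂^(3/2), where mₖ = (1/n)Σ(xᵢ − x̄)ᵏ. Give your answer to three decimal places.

-1.721

x̄ = (0 + 2 + 5 + 8 + 1 + 3 - 22) / 7 = -0.4286
deviations (xᵢ − x̄): 0.4286, 2.4286, 5.4286, 8.4286, 1.4286, 3.4286, -21.5714
Σ(xᵢ − x̄)² = 585.7143 ⇒ m₂ = 585.7143/7 = 83.67347
Σ(xᵢ − x̄)³ = -9221.3878 ⇒ m₃ = -9221.3878/7 = -1317.34111
m₂^(3/2) = 83.67347^(1.5) = 765.38803
g1 = m₃ / m₂^(3/2) = -1317.34111 / 765.38803 ≈ -1.721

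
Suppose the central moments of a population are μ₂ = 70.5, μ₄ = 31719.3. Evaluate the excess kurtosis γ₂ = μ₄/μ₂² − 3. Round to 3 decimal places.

3.382

μ₂² = 70.5² = 4970.25000
μ₄/μ₂² = 31719.3 / 4970.25000 = 6.38183
γ₂ = 6.38183 − 3 ≈ 3.382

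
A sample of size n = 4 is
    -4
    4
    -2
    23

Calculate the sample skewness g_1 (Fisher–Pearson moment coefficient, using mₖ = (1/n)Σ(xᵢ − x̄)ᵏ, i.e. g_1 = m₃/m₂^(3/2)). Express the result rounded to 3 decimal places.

x̄ = (-4 + 4 - 2 + 23) / 4 = 5.2500
deviations (xᵢ − x̄): -9.2500, -1.2500, -7.2500, 17.7500
Σ(xᵢ − x̄)² = 454.7500 ⇒ m₂ = 454.7500/4 = 113.68750
Σ(xᵢ − x̄)³ = 4417.8750 ⇒ m₃ = 4417.8750/4 = 1104.46875
m₂^(3/2) = 113.68750^(1.5) = 1212.18547
g_1 = m₃ / m₂^(3/2) = 1104.46875 / 1212.18547 ≈ 0.911

0.911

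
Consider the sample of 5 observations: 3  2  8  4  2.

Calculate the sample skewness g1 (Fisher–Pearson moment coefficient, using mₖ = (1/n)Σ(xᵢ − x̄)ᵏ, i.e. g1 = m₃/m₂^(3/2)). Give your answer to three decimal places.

x̄ = (3 + 2 + 8 + 4 + 2) / 5 = 3.8000
deviations (xᵢ − x̄): -0.8000, -1.8000, 4.2000, 0.2000, -1.8000
Σ(xᵢ − x̄)² = 24.8000 ⇒ m₂ = 24.8000/5 = 4.96000
Σ(xᵢ − x̄)³ = 61.9200 ⇒ m₃ = 61.9200/5 = 12.38400
m₂^(3/2) = 4.96000^(1.5) = 11.04644
g1 = m₃ / m₂^(3/2) = 12.38400 / 11.04644 ≈ 1.121

1.121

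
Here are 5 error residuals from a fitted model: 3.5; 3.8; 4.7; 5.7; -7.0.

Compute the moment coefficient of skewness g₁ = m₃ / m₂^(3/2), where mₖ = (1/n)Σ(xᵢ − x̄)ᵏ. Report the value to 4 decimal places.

x̄ = (3.5 + 3.8 + 4.7 + 5.7 - 7.0) / 5 = 2.1400
deviations (xᵢ − x̄): 1.3600, 1.6600, 2.5600, 3.5600, -9.1400
Σ(xᵢ − x̄)² = 107.3720 ⇒ m₂ = 107.3720/5 = 21.47440
Σ(xᵢ − x̄)³ = -694.5670 ⇒ m₃ = -694.5670/5 = -138.91339
m₂^(3/2) = 21.47440^(1.5) = 99.51340
g₁ = m₃ / m₂^(3/2) = -138.91339 / 99.51340 ≈ -1.3959

-1.3959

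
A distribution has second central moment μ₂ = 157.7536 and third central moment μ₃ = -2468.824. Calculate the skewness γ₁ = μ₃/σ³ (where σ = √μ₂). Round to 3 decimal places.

σ = √μ₂ = √157.7536 = 12.56000
σ³ = μ₂^(3/2) = 1981.38522
γ₁ = μ₃/σ³ = -2468.824 / 1981.38522 ≈ -1.246

-1.246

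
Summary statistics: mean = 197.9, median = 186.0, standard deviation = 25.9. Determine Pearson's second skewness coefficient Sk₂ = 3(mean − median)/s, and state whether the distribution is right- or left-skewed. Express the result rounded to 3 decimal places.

Sk₂ = 3(197.9 − 186.0) / 25.9 = 3 × 11.9000 / 25.9
    = 35.7000 / 25.9 ≈ 1.378
Sk₂ > 0 ⇒ mean > median ⇒ right-skewed (positive skew).

1.378, right-skewed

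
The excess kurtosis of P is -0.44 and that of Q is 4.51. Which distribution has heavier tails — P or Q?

Q

Higher excess kurtosis ⇒ heavier tails relative to the normal distribution.
-0.44 vs 4.51: the larger is 4.51, so Q has heavier tails. (Q is leptokurtic — heavier-than-normal tails; the other is platykurtic.)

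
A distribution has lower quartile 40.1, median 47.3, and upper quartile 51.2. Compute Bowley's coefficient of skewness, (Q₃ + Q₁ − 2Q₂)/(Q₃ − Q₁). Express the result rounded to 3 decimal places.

-0.297

numerator: Q₃ + Q₁ − 2Q₂ = 51.2 + 40.1 − 2×47.3 = -3.3000
denominator: Q₃ − Q₁ = 51.2 − 40.1 = 11.1000
Bowley skewness = -3.3000 / 11.1000 ≈ -0.297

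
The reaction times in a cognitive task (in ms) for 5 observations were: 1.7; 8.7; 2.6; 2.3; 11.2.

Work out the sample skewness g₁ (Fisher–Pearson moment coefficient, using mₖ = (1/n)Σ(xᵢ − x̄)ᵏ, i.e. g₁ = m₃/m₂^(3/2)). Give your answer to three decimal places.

0.515

x̄ = (1.7 + 8.7 + 2.6 + 2.3 + 11.2) / 5 = 5.3000
deviations (xᵢ − x̄): -3.6000, 3.4000, -2.7000, -3.0000, 5.9000
Σ(xᵢ − x̄)² = 75.6200 ⇒ m₂ = 75.6200/5 = 15.12400
Σ(xᵢ − x̄)³ = 151.3440 ⇒ m₃ = 151.3440/5 = 30.26880
m₂^(3/2) = 15.12400^(1.5) = 58.81661
g₁ = m₃ / m₂^(3/2) = 30.26880 / 58.81661 ≈ 0.515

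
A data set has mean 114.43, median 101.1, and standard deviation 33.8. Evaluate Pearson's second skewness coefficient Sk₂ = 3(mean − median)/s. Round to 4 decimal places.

1.1831

Sk₂ = 3(114.43 − 101.1) / 33.8 = 3 × 13.3300 / 33.8
    = 39.9900 / 33.8 ≈ 1.1831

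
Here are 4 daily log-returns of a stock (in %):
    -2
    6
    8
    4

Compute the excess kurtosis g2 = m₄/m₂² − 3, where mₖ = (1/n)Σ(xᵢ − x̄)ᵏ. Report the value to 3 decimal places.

-1.000

x̄ = 4.0000
Σ(xᵢ − x̄)² = 56.0000 ⇒ m₂ = 14.00000
Σ(xᵢ − x̄)⁴ = 1568.0000 ⇒ m₄ = 392.00000
m₂² = 196.00000
g2 = m₄/m₂² − 3 = 2.00000 − 3 ≈ -1.000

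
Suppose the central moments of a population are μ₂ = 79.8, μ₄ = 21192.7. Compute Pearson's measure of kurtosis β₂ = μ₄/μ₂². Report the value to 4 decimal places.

μ₂² = 79.8² = 6368.04000
μ₄/μ₂² = 21192.7 / 6368.04000 = 3.32798
β₂ ≈ 3.3280

3.3280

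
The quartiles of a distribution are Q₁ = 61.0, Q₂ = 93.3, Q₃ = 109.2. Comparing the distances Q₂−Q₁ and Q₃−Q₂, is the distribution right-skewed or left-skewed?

Q₂ − Q₁ = 32.3;  Q₃ − Q₂ = 15.9
Q₂ − Q₁ > Q₃ − Q₂ ⇒ the lower half is more spread out ⇒ left-skewed.

left-skewed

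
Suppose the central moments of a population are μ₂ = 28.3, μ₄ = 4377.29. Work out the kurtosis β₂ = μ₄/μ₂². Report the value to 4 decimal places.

5.4655

μ₂² = 28.3² = 800.89000
μ₄/μ₂² = 4377.29 / 800.89000 = 5.46553
β₂ ≈ 5.4655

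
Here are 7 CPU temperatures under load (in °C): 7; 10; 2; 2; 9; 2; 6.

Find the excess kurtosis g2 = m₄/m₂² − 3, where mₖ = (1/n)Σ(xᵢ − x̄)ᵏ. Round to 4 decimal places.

x̄ = 5.4286
Σ(xᵢ − x̄)² = 71.7143 ⇒ m₂ = 10.24490
Σ(xᵢ − x̄)⁴ = 1020.1691 ⇒ m₄ = 145.73844
m₂² = 104.95793
g2 = m₄/m₂² − 3 = 1.38854 − 3 ≈ -1.6115

-1.6115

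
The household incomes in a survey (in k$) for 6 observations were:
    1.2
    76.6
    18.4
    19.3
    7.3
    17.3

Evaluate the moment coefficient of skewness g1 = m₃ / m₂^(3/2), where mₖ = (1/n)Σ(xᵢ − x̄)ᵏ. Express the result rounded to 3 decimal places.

1.499

x̄ = (1.2 + 76.6 + 18.4 + 19.3 + 7.3 + 17.3) / 6 = 23.3500
deviations (xᵢ − x̄): -22.1500, 53.2500, -4.9500, -4.0500, -16.0500, -6.0500
Σ(xᵢ − x̄)² = 3661.2950 ⇒ m₂ = 3661.2950/6 = 610.21583
Σ(xᵢ − x̄)³ = 135582.7320 ⇒ m₃ = 135582.7320/6 = 22597.12200
m₂^(3/2) = 610.21583^(1.5) = 15073.88537
g1 = m₃ / m₂^(3/2) = 22597.12200 / 15073.88537 ≈ 1.499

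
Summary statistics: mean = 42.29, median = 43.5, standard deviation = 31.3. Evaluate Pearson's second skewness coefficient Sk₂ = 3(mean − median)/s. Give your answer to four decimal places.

-0.1160

Sk₂ = 3(42.29 − 43.5) / 31.3 = 3 × -1.2100 / 31.3
    = -3.6300 / 31.3 ≈ -0.1160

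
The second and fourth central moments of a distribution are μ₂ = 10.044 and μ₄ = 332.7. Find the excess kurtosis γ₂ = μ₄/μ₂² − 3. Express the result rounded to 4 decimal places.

0.2979

μ₂² = 10.044² = 100.88194
μ₄/μ₂² = 332.7 / 100.88194 = 3.29791
γ₂ = 3.29791 − 3 ≈ 0.2979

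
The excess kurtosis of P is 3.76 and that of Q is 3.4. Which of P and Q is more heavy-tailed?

P

Higher excess kurtosis ⇒ heavier tails relative to the normal distribution.
3.76 vs 3.4: the larger is 3.76, so P has heavier tails.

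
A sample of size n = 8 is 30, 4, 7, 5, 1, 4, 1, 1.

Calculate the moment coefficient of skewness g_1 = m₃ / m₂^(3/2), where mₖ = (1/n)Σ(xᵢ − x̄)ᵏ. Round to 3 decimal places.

x̄ = (30 + 4 + 7 + 5 + 1 + 4 + 1 + 1) / 8 = 6.6250
deviations (xᵢ − x̄): 23.3750, -2.6250, 0.3750, -1.6250, -5.6250, -2.6250, -5.6250, -5.6250
Σ(xᵢ − x̄)² = 657.8750 ⇒ m₂ = 657.8750/8 = 82.23438
Σ(xᵢ − x̄)³ = 12197.5313 ⇒ m₃ = 12197.5313/8 = 1524.69141
m₂^(3/2) = 82.23438^(1.5) = 745.72739
g_1 = m₃ / m₂^(3/2) = 1524.69141 / 745.72739 ≈ 2.045

2.045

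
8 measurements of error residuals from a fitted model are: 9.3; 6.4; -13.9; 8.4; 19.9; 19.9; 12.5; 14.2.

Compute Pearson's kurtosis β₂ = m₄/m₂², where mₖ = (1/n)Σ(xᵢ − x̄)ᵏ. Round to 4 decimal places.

x̄ = 9.5875
Σ(xᵢ − x̄)² = 805.7688 ⇒ m₂ = 100.72109
Σ(xᵢ − x̄)⁴ = 327581.1462 ⇒ m₄ = 40947.64327
m₂² = 10144.73873
β₂ = m₄/m₂² = 40947.64327 / 10144.73873 ≈ 4.0363

4.0363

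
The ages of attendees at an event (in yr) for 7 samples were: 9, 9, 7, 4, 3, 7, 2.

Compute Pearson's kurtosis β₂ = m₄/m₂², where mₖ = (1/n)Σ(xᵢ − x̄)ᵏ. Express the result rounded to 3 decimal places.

x̄ = 5.8571
Σ(xᵢ − x̄)² = 48.8571 ⇒ m₂ = 6.97959
Σ(xᵢ − x̄)⁴ = 498.4198 ⇒ m₄ = 71.20283
m₂² = 48.71470
β₂ = m₄/m₂² = 71.20283 / 48.71470 ≈ 1.462

1.462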